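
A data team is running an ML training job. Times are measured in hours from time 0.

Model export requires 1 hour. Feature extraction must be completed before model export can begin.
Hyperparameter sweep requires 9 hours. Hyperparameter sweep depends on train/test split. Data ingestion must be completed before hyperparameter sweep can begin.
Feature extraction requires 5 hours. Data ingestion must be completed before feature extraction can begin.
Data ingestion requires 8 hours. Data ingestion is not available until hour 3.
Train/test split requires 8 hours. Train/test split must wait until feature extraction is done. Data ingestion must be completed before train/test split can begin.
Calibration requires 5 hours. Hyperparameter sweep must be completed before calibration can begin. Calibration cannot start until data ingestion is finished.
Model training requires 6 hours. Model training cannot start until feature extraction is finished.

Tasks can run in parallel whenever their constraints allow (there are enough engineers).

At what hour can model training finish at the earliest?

22

Data ingestion waits on its own release at hour 3, so it starts at hour 3 and finishes at 3 + 8 = hour 11.
Feature extraction waits on data ingestion (finishes hour 11), so it starts at hour 11 and finishes at 11 + 5 = hour 16.
After feature extraction (finishes hour 16), model training can start at hour 16 and finishes at hour 22.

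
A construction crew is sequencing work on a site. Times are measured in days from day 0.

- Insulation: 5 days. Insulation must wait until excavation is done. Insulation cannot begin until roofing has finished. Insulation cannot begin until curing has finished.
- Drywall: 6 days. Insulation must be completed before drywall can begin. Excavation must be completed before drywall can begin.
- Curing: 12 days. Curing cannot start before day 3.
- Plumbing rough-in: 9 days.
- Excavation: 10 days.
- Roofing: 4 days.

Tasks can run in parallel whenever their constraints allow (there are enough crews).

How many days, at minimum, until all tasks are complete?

26

Nothing blocks plumbing rough-in, so it runs from day 0 to day 9.
Roofing can start immediately at day 0; it finishes at day 4.
Curing waits on its own release at day 3, so it starts at day 3 and finishes at 3 + 12 = day 15.
Excavation can start immediately at day 0; it finishes at day 10.
For insulation: excavation (finishes day 10); roofing (finishes day 4); curing (finishes day 15). Taking the maximum gives a start of day 15, and it finishes at 15 + 5 = day 20.
Drywall cannot start until insulation (finishes day 20); excavation (finishes day 10). The controlling bound is day 20, so drywall finishes at 20 + 6 = day 26.
All tasks are finished once the last one completes. Finish times: Excavation at 10, Curing at 15, Roofing at 4, Plumbing rough-in at 9, Insulation at 20, Drywall at 26. The latest is day 26.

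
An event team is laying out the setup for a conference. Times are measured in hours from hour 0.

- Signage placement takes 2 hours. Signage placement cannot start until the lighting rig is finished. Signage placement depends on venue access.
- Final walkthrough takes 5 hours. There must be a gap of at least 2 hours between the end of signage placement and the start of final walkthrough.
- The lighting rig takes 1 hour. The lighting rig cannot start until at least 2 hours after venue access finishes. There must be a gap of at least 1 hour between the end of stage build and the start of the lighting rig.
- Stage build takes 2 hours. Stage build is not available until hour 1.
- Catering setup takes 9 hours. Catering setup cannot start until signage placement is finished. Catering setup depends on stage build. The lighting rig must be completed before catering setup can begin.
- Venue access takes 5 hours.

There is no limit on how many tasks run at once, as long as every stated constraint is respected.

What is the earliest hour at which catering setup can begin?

10

Stage build waits on its own release at hour 1, so it starts at hour 1 and finishes at 1 + 2 = hour 3.
Venue access has no prerequisites, so it starts at hour 0 and finishes at hour 5.
The lighting rig has to wait for venue access (finishes hour 5, plus 2-hour gap → hour 7); stage build (finishes hour 3, plus 1-hour gap → hour 4). The latest of these is hour 7, so the lighting rig runs hour 7 to 7 + 1 = hour 8.
Signage placement cannot start until the lighting rig (finishes hour 8); venue access (finishes hour 5). The controlling bound is hour 8, so signage placement finishes at 8 + 2 = hour 10.
Catering setup waits on signage placement (finishes hour 10); stage build (finishes hour 3); the lighting rig (finishes hour 8). The latest of these is hour 10, which is the earliest catering setup can start.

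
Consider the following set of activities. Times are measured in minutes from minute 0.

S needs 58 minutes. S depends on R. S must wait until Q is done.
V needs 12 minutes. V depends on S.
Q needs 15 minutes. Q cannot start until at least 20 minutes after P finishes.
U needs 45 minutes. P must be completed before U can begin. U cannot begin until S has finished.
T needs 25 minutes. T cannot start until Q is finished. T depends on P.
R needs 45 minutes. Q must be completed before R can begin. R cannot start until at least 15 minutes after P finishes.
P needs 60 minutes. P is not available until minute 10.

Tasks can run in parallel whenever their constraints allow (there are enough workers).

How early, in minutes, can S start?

After its own release at minute 10, P can start at minute 10 and finishes at minute 70.
Q waits on P (finishes minute 70, plus 20-minute gap → minute 90), so it starts at minute 90 and finishes at 90 + 15 = minute 105.
For R: Q (finishes minute 105); P (finishes minute 70, plus 15-minute gap → minute 85). Taking the maximum gives a start of minute 105, and it finishes at 105 + 45 = minute 150.
S waits on R (finishes minute 150); Q (finishes minute 105). The latest of these is minute 150, which is the earliest S can start.

150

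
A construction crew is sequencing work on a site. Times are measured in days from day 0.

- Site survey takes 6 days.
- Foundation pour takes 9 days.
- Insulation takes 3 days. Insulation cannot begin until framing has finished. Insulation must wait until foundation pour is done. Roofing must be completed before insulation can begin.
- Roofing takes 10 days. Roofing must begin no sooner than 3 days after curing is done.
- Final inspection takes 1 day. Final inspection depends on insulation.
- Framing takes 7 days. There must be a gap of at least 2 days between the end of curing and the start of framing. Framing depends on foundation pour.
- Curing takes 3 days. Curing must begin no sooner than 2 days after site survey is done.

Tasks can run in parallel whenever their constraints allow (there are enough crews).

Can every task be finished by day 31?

Yes

Nothing blocks foundation pour, so it runs from day 0 to day 9.
Site survey can start immediately at day 0; it finishes at day 6.
Curing cannot begin until site survey (finishes day 6, plus 2-day gap → day 8). It runs from day 8 to 8 + 3 = day 11.
Roofing waits on curing (finishes day 11, plus 3-day gap → day 14), so it starts at day 14 and finishes at 14 + 10 = day 24.
For framing: curing (finishes day 11, plus 2-day gap → day 13); foundation pour (finishes day 9). Taking the maximum gives a start of day 13, and it finishes at 13 + 7 = day 20.
For insulation: framing (finishes day 20); foundation pour (finishes day 9); roofing (finishes day 24). Taking the maximum gives a start of day 24, and it finishes at 24 + 3 = day 27.
Final inspection waits on insulation (finishes day 27), so it starts at day 27 and finishes at 27 + 1 = day 28.
Every task is finished by day 28, which is no later than the deadline of 31, so the schedule is feasible.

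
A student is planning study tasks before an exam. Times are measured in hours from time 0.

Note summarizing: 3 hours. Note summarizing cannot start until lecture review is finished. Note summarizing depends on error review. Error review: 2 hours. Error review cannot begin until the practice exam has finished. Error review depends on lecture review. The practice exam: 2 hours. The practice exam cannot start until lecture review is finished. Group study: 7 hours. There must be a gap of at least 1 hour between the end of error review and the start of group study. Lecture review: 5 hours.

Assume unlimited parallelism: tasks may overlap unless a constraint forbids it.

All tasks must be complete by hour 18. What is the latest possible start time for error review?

8

Group study has no dependents, so it just needs to finish by hour 18. Starting by 18 − 7 = hour 11 achieves that.
To finish by hour 18, note summarizing (duration 3) must start no later than hour 15.
Error review has several dependents: group study (must start by hour 11, minus 1-hour gap → hour 10); note summarizing (must start by hour 15). The earliest of those limits is hour 10, so error review must start by 10 − 2 = hour 8.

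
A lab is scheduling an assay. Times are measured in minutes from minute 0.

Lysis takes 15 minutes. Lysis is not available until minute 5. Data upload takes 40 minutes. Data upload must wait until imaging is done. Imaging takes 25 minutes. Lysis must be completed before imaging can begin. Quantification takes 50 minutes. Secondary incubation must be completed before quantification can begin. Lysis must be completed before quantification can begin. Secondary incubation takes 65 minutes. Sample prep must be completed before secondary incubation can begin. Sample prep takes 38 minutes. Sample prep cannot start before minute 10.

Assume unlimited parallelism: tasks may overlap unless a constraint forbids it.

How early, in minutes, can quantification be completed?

After its own release at minute 5, lysis can start at minute 5 and finishes at minute 20.
After its own release at minute 10, sample prep can start at minute 10 and finishes at minute 48.
Secondary incubation waits on sample prep (finishes minute 48), so it starts at minute 48 and finishes at 48 + 65 = minute 113.
For quantification: secondary incubation (finishes minute 113); lysis (finishes minute 20). Taking the maximum gives a start of minute 113, and it finishes at 113 + 50 = minute 163.

163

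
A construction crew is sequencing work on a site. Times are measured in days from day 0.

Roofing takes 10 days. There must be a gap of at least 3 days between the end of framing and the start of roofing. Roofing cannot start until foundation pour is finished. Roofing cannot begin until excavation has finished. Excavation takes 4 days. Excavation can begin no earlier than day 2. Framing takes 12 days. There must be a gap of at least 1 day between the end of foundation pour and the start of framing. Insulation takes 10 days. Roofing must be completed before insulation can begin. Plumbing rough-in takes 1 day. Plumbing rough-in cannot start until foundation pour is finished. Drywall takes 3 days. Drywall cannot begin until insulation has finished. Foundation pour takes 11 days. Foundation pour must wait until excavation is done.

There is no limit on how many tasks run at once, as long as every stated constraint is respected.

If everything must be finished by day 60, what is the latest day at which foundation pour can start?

10

To finish by day 60, drywall (duration 3) must start no later than day 57.
Insulation has to be done before drywall (must start by day 57). That means finishing by day 57, i.e. starting by 57 − 10 = day 47.
Roofing feeds into insulation (must start by day 47); so roofing must finish by day 47 and therefore start by day 37.
Framing feeds into roofing (must start by day 37, minus 3-day gap → day 34); so framing must finish by day 34 and therefore start by day 22.
To finish by day 60, plumbing rough-in (duration 1) must start no later than day 59.
Foundation pour feeds framing (must start by day 22, minus 1-day gap → day 21); roofing (must start by day 37); plumbing rough-in (must start by day 59). Taking the minimum, foundation pour must finish by day 21 and start by 21 − 11 = day 10.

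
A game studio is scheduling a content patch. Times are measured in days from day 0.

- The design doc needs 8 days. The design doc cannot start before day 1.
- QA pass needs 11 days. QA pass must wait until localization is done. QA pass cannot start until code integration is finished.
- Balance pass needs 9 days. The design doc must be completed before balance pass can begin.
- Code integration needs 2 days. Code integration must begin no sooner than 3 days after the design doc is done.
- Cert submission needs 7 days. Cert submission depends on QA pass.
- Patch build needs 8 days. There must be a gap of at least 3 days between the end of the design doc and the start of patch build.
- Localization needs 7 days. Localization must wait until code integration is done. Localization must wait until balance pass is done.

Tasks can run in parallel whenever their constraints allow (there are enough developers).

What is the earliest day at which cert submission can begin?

36

The design doc cannot begin until its own release at day 1. It runs from day 1 to 1 + 8 = day 9.
After the design doc (finishes day 9), balance pass can start at day 9 and finishes at day 18.
Code integration waits on the design doc (finishes day 9, plus 3-day gap → day 12), so it starts at day 12 and finishes at 12 + 2 = day 14.
Localization has to wait for code integration (finishes day 14); balance pass (finishes day 18). The latest of these is day 18, so localization runs day 18 to 18 + 7 = day 25.
QA pass has to wait for localization (finishes day 25); code integration (finishes day 14). The latest of these is day 25, so QA pass runs day 25 to 25 + 11 = day 36.
Cert submission waits on QA pass (finishes day 36), so the earliest it can start is day 36.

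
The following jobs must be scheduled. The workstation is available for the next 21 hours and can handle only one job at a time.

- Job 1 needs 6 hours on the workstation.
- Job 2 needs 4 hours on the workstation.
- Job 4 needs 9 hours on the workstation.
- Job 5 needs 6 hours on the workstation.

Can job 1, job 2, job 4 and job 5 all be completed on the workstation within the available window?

No

Running back to back, the jobs need 6 + 4 + 9 + 6 = 25 hours on the workstation.
Since 25 > 21, they cannot all fit.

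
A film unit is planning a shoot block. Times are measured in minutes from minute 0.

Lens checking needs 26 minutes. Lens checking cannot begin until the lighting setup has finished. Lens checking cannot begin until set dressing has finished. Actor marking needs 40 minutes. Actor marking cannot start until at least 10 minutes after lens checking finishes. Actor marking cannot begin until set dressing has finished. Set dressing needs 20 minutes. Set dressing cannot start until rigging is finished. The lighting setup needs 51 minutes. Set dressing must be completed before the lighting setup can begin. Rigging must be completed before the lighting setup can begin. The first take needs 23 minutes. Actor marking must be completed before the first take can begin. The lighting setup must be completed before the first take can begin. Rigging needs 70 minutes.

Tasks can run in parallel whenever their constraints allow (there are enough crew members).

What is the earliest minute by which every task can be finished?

240

Rigging can start immediately at minute 0; it finishes at minute 70.
After rigging (finishes minute 70), set dressing can start at minute 70 and finishes at minute 90.
The lighting setup needs all of set dressing (finishes minute 90); rigging (finishes minute 70). That puts its earliest start at minute 90; it finishes at 90 + 51 = minute 141.
Lens checking needs all of the lighting setup (finishes minute 141); set dressing (finishes minute 90). That puts its earliest start at minute 141; it finishes at 141 + 26 = minute 167.
Actor marking cannot start until lens checking (finishes minute 167, plus 10-minute gap → minute 177); set dressing (finishes minute 90). The controlling bound is minute 177, so actor marking finishes at 177 + 40 = minute 217.
For the first take: actor marking (finishes minute 217); the lighting setup (finishes minute 141). Taking the maximum gives a start of minute 217, and it finishes at 217 + 23 = minute 240.
All tasks are finished once the last one completes. Finish times: Rigging at 70, Set dressing at 90, The lighting setup at 141, Lens checking at 167, Actor marking at 217, The first take at 240. The latest is minute 240.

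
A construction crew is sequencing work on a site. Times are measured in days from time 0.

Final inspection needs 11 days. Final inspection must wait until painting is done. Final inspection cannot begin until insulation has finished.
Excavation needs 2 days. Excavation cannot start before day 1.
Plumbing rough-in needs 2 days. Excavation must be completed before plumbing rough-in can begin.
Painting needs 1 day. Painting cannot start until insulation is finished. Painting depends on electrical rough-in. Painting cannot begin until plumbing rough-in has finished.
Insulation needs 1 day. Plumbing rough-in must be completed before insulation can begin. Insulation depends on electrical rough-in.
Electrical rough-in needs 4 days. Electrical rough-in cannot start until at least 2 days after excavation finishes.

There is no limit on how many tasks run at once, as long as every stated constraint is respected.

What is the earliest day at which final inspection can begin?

Excavation cannot begin until its own release at day 1. It runs from day 1 to 1 + 2 = day 3.
Electrical rough-in cannot begin until excavation (finishes day 3, plus 2-day gap → day 5). It runs from day 5 to 5 + 4 = day 9.
Plumbing rough-in waits on excavation (finishes day 3), so it starts at day 3 and finishes at 3 + 2 = day 5.
Insulation cannot start until plumbing rough-in (finishes day 5); electrical rough-in (finishes day 9). The controlling bound is day 9, so insulation finishes at 9 + 1 = day 10.
Painting cannot start until insulation (finishes day 10); electrical rough-in (finishes day 9); plumbing rough-in (finishes day 5). The controlling bound is day 10, so painting finishes at 10 + 1 = day 11.
Final inspection waits on painting (finishes day 11); insulation (finishes day 10). The latest of these is day 11, which is the earliest final inspection can start.

11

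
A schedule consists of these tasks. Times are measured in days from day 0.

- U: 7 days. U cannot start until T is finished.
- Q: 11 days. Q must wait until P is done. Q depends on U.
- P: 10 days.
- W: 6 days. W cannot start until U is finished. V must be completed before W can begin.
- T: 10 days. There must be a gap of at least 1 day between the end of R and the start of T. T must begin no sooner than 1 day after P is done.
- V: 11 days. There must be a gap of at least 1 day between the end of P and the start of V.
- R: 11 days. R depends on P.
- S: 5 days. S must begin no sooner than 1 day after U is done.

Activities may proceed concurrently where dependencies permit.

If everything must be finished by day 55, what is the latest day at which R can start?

Q has no dependents, so it just needs to finish by day 55. Starting by 55 − 11 = day 44 achieves that.
S has no dependents, so it just needs to finish by day 55. Starting by 55 − 5 = day 50 achieves that.
W has no dependents, so it just needs to finish by day 55. Starting by 55 − 6 = day 49 achieves that.
U must finish in time for Q (must start by day 44); S (must start by day 50, minus 1-day gap → day 49); W (must start by day 49). The tightest is day 44, so U must start by 44 − 7 = day 37.
T feeds into U (must start by day 37); so T must finish by day 37 and therefore start by day 27.
R has to be done before T (must start by day 27, minus 1-day gap → day 26). That means finishing by day 26, i.e. starting by 26 − 11 = day 15.

15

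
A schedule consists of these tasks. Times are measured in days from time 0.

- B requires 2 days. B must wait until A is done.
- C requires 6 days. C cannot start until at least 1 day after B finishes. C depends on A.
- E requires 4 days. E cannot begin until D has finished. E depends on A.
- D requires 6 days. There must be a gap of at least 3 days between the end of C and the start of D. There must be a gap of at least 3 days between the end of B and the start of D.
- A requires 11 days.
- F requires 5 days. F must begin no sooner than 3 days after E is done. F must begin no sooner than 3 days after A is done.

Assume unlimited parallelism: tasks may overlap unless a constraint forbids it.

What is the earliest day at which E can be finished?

33

Nothing blocks A, so it runs from day 0 to day 11.
After A (finishes day 11), B can start at day 11 and finishes at day 13.
For C: B (finishes day 13, plus 1-day gap → day 14); A (finishes day 11). Taking the maximum gives a start of day 14, and it finishes at 14 + 6 = day 20.
D has to wait for C (finishes day 20, plus 3-day gap → day 23); B (finishes day 13, plus 3-day gap → day 16). The latest of these is day 23, so D runs day 23 to 23 + 6 = day 29.
E has to wait for D (finishes day 29); A (finishes day 11). The latest of these is day 29, so E runs day 29 to 29 + 4 = day 33.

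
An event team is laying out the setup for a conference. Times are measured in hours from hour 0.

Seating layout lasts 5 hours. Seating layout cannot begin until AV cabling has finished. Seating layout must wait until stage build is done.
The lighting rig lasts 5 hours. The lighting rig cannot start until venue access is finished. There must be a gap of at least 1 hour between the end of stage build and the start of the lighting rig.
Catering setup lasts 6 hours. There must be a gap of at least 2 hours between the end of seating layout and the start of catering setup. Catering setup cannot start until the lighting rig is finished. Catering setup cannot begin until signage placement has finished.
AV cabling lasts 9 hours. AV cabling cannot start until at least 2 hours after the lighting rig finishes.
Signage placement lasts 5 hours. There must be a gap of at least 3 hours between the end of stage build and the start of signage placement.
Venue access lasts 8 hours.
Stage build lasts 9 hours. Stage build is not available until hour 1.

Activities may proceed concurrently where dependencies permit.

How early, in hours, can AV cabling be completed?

27

After its own release at hour 1, stage build can start at hour 1 and finishes at hour 10.
Venue access has no prerequisites, so it starts at hour 0 and finishes at hour 8.
The lighting rig needs all of venue access (finishes hour 8); stage build (finishes hour 10, plus 1-hour gap → hour 11). That puts its earliest start at hour 11; it finishes at 11 + 5 = hour 16.
AV cabling waits on the lighting rig (finishes hour 16, plus 2-hour gap → hour 18), so it starts at hour 18 and finishes at 18 + 9 = hour 27.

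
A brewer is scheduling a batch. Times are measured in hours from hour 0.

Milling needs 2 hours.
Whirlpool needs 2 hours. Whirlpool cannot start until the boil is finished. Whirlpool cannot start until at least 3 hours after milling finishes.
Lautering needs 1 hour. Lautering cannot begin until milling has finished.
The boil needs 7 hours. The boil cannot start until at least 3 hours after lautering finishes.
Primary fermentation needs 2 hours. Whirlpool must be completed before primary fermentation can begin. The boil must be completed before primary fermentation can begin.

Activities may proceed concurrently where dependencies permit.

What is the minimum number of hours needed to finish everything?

17

Nothing blocks milling, so it runs from hour 0 to hour 2.
Lautering cannot begin until milling (finishes hour 2). It runs from hour 2 to 2 + 1 = hour 3.
After lautering (finishes hour 3, plus 3-hour gap → hour 6), the boil can start at hour 6 and finishes at hour 13.
Whirlpool has to wait for the boil (finishes hour 13); milling (finishes hour 2, plus 3-hour gap → hour 5). The latest of these is hour 13, so whirlpool runs hour 13 to 13 + 2 = hour 15.
For primary fermentation: whirlpool (finishes hour 15); the boil (finishes hour 13). Taking the maximum gives a start of hour 15, and it finishes at 15 + 2 = hour 17.
All tasks are finished once the last one completes. Finish times: Milling at 2, Lautering at 3, The boil at 13, Whirlpool at 15, Primary fermentation at 17. The latest is hour 17.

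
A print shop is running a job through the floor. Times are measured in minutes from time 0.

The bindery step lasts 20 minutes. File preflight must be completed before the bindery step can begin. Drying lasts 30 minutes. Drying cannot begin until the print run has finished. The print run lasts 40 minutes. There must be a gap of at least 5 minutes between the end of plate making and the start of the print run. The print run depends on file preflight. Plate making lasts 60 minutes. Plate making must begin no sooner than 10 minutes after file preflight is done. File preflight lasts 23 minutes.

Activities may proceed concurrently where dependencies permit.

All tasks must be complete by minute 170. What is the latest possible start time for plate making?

Nothing follows drying; the deadline of minute 170 is its only limit. It must start by 170 − 30 = minute 140.
Since drying (must start by minute 140) depends on it, the print run must finish by minute 140. Backing off its 40-minute duration gives a latest start of minute 100.
Plate making feeds into the print run (must start by minute 100, minus 5-minute gap → minute 95); so plate making must finish by minute 95 and therefore start by minute 35.

35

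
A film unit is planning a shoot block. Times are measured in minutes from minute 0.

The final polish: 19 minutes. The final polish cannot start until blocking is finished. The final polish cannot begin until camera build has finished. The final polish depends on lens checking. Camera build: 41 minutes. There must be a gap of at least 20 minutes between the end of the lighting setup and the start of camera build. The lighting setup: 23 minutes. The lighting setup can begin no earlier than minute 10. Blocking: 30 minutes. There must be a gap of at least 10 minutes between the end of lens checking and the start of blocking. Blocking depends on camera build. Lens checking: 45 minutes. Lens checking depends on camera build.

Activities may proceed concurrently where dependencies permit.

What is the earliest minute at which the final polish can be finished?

The lighting setup cannot begin until its own release at minute 10. It runs from minute 10 to 10 + 23 = minute 33.
Camera build cannot begin until the lighting setup (finishes minute 33, plus 20-minute gap → minute 53). It runs from minute 53 to 53 + 41 = minute 94.
Lens checking cannot begin until camera build (finishes minute 94). It runs from minute 94 to 94 + 45 = minute 139.
For blocking: lens checking (finishes minute 139, plus 10-minute gap → minute 149); camera build (finishes minute 94). Taking the maximum gives a start of minute 149, and it finishes at 149 + 30 = minute 179.
The final polish needs all of blocking (finishes minute 179); camera build (finishes minute 94); lens checking (finishes minute 139). That puts its earliest start at minute 179; it finishes at 179 + 19 = minute 198.

198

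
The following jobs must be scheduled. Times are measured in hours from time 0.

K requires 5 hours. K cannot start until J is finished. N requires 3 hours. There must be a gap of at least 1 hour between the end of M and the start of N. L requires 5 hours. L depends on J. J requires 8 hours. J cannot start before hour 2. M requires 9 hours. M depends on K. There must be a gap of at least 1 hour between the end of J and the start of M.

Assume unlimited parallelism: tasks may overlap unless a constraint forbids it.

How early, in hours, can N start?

25

J cannot begin until its own release at hour 2. It runs from hour 2 to 2 + 8 = hour 10.
K waits on J (finishes hour 10), so it starts at hour 10 and finishes at 10 + 5 = hour 15.
For M: K (finishes hour 15); J (finishes hour 10, plus 1-hour gap → hour 11). Taking the maximum gives a start of hour 15, and it finishes at 15 + 9 = hour 24.
N waits on M (finishes hour 24, plus 1-hour gap → hour 25), so the earliest it can start is hour 25.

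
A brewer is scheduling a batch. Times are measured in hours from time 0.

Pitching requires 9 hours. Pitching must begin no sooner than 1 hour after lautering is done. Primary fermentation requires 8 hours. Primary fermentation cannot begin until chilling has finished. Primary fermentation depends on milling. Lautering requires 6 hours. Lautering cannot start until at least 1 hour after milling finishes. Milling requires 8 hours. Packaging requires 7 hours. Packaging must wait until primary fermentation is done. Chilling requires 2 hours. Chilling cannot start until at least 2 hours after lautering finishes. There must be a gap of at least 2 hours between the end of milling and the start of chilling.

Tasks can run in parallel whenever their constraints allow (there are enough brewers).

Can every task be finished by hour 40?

Yes

Milling can start immediately at hour 0; it finishes at hour 8.
After milling (finishes hour 8, plus 1-hour gap → hour 9), lautering can start at hour 9 and finishes at hour 15.
After lautering (finishes hour 15, plus 1-hour gap → hour 16), pitching can start at hour 16 and finishes at hour 25.
For chilling: lautering (finishes hour 15, plus 2-hour gap → hour 17); milling (finishes hour 8, plus 2-hour gap → hour 10). Taking the maximum gives a start of hour 17, and it finishes at 17 + 2 = hour 19.
Primary fermentation has to wait for chilling (finishes hour 19); milling (finishes hour 8). The latest of these is hour 19, so primary fermentation runs hour 19 to 19 + 8 = hour 27.
Packaging cannot begin until primary fermentation (finishes hour 27). It runs from hour 27 to 27 + 7 = hour 34.
Every task is finished by hour 34, which is no later than the deadline of 40, so the schedule is feasible.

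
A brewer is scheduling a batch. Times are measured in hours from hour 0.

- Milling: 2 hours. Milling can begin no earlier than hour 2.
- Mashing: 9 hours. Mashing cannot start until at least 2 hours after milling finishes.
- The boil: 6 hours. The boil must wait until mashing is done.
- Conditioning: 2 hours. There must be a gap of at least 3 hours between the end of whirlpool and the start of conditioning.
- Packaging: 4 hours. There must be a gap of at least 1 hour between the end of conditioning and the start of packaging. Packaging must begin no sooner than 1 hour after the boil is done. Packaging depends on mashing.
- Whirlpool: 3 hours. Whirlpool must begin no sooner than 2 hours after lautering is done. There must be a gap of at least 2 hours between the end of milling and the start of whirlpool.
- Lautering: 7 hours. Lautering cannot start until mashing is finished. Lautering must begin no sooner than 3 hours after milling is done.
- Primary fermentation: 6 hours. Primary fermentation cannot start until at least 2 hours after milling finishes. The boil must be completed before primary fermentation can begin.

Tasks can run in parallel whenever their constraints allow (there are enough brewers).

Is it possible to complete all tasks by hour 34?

Milling cannot begin until its own release at hour 2. It runs from hour 2 to 2 + 2 = hour 4.
Mashing cannot begin until milling (finishes hour 4, plus 2-hour gap → hour 6). It runs from hour 6 to 6 + 9 = hour 15.
The boil cannot begin until mashing (finishes hour 15). It runs from hour 15 to 15 + 6 = hour 21.
Primary fermentation cannot start until milling (finishes hour 4, plus 2-hour gap → hour 6); the boil (finishes hour 21). The controlling bound is hour 21, so primary fermentation finishes at 21 + 6 = hour 27.
Lautering needs all of mashing (finishes hour 15); milling (finishes hour 4, plus 3-hour gap → hour 7). That puts its earliest start at hour 15; it finishes at 15 + 7 = hour 22.
For whirlpool: lautering (finishes hour 22, plus 2-hour gap → hour 24); milling (finishes hour 4, plus 2-hour gap → hour 6). Taking the maximum gives a start of hour 24, and it finishes at 24 + 3 = hour 27.
Conditioning cannot begin until whirlpool (finishes hour 27, plus 3-hour gap → hour 30). It runs from hour 30 to 30 + 2 = hour 32.
For packaging: conditioning (finishes hour 32, plus 1-hour gap → hour 33); the boil (finishes hour 21, plus 1-hour gap → hour 22); mashing (finishes hour 15). Taking the maximum gives a start of hour 33, and it finishes at 33 + 4 = hour 37.
The earliest everything can be done is hour 37, which is after the deadline of 34, so it is not possible.

No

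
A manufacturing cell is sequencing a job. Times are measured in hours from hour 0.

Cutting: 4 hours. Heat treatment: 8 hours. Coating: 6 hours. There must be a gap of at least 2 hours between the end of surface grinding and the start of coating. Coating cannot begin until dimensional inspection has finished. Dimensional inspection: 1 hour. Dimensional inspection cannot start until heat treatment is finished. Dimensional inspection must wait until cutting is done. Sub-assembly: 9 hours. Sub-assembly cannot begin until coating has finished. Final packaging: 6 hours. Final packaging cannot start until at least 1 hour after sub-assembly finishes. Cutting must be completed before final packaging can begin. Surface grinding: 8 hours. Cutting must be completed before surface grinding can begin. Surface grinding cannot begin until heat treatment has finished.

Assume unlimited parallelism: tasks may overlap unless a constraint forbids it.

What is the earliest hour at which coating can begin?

18

Heat treatment can start immediately at hour 0; it finishes at hour 8.
Nothing blocks cutting, so it runs from hour 0 to hour 4.
Dimensional inspection needs all of heat treatment (finishes hour 8); cutting (finishes hour 4). That puts its earliest start at hour 8; it finishes at 8 + 1 = hour 9.
Surface grinding needs all of cutting (finishes hour 4); heat treatment (finishes hour 8). That puts its earliest start at hour 8; it finishes at 8 + 8 = hour 16.
Coating waits on surface grinding (finishes hour 16, plus 2-hour gap → hour 18); dimensional inspection (finishes hour 9). The latest of these is hour 18, which is the earliest coating can start.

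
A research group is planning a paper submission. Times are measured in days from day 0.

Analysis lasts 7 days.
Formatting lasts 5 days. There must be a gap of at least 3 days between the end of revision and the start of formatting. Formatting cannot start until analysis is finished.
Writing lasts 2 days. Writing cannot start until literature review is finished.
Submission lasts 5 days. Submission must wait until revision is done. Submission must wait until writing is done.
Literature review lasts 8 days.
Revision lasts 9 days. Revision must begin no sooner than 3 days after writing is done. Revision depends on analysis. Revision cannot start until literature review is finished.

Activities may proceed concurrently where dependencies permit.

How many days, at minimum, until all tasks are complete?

Analysis can start immediately at day 0; it finishes at day 7.
Nothing blocks literature review, so it runs from day 0 to day 8.
After literature review (finishes day 8), writing can start at day 8 and finishes at day 10.
Revision cannot start until writing (finishes day 10, plus 3-day gap → day 13); analysis (finishes day 7); literature review (finishes day 8). The controlling bound is day 13, so revision finishes at 13 + 9 = day 22.
Submission needs all of revision (finishes day 22); writing (finishes day 10). That puts its earliest start at day 22; it finishes at 22 + 5 = day 27.
Formatting cannot start until revision (finishes day 22, plus 3-day gap → day 25); analysis (finishes day 7). The controlling bound is day 25, so formatting finishes at 25 + 5 = day 30.
All tasks are finished once the last one completes. Finish times: Literature review at 8, Analysis at 7, Writing at 10, Revision at 22, Formatting at 30, Submission at 27. The latest is day 30.

30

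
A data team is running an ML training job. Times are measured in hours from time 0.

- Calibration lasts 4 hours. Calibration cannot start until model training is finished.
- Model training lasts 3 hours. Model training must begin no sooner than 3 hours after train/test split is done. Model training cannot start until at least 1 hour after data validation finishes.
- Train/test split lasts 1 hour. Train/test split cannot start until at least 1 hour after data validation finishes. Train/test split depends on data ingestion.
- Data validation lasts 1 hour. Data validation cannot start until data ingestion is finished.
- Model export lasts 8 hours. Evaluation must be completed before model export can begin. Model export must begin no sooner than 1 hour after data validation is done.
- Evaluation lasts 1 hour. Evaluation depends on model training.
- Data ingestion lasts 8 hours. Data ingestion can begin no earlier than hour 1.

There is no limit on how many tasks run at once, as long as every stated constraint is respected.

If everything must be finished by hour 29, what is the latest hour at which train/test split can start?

Nothing follows model export; the deadline of hour 29 is its only limit. It must start by 29 − 8 = hour 21.
Evaluation has to be done before model export (must start by hour 21). That means finishing by hour 21, i.e. starting by 21 − 1 = hour 20.
Calibration has no dependents, so it just needs to finish by hour 29. Starting by 29 − 4 = hour 25 achieves that.
For model training: evaluation (must start by hour 20); calibration (must start by hour 25). The most restrictive is hour 20; with a 3-hour duration, model training must start by hour 17.
Train/test split has to be done before model training (must start by hour 17, minus 3-hour gap → hour 14). That means finishing by hour 14, i.e. starting by 14 − 1 = hour 13.

13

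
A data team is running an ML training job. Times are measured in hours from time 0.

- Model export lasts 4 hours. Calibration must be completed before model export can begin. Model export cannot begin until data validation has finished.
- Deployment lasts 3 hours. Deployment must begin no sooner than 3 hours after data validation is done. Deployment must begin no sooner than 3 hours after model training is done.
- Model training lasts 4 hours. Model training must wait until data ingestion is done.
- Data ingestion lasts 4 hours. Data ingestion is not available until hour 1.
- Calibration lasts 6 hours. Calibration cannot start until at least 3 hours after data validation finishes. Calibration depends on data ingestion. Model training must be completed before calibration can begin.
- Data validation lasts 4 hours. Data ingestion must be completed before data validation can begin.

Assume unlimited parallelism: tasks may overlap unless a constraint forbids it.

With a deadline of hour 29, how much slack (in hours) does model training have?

10

Data ingestion cannot begin until its own release at hour 1. It runs from hour 1 to 1 + 4 = hour 5.
Model training waits on data ingestion (finishes hour 5), so it starts at hour 5 and finishes at 5 + 4 = hour 9.

Working backward from the deadline:
Model export has no dependents, so it just needs to finish by hour 29. Starting by 29 − 4 = hour 25 achieves that.
Calibration must finish before model export (must start by hour 25). With a 6-hour duration, calibration must start by 25 − 6 = hour 19.
Deployment has no dependents, so it just needs to finish by hour 29. Starting by 29 − 3 = hour 26 achieves that.
For model training: calibration (must start by hour 19); deployment (must start by hour 26, minus 3-hour gap → hour 23). The most restrictive is hour 19; with a 4-hour duration, model training must start by hour 15.
So model training can start as early as hour 5 and as late as hour 15, giving 15 − 5 = 10 hours of slack.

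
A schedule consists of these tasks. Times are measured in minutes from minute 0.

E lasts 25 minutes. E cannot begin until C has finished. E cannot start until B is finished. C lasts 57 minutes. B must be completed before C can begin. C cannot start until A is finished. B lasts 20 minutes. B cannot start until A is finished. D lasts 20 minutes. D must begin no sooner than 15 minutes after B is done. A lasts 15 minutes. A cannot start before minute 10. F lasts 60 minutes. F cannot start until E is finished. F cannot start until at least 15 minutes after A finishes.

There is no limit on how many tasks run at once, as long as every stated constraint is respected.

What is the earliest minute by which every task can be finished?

187

After its own release at minute 10, A can start at minute 10 and finishes at minute 25.
B cannot begin until A (finishes minute 25). It runs from minute 25 to 25 + 20 = minute 45.
D waits on B (finishes minute 45, plus 15-minute gap → minute 60), so it starts at minute 60 and finishes at 60 + 20 = minute 80.
For C: B (finishes minute 45); A (finishes minute 25). Taking the maximum gives a start of minute 45, and it finishes at 45 + 57 = minute 102.
For E: C (finishes minute 102); B (finishes minute 45). Taking the maximum gives a start of minute 102, and it finishes at 102 + 25 = minute 127.
F needs all of E (finishes minute 127); A (finishes minute 25, plus 15-minute gap → minute 40). That puts its earliest start at minute 127; it finishes at 127 + 60 = minute 187.
All tasks are finished once the last one completes. Finish times: A at 25, B at 45, C at 102, D at 80, E at 127, F at 187. The latest is minute 187.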